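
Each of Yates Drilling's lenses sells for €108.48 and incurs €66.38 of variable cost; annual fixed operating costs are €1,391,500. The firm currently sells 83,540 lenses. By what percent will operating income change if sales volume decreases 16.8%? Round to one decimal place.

At 83,540 units, contribution = 83,540 × €42.10 = €3,517,034.00.
Operating income = contribution − fixed costs = €3,517,034.00 − €1,391,500 = €2,125,534.00.
So DOL = total CM / EBIT = €3,517,034.00 / €2,125,534.00 = 1.6547.
So EBIT moves 1.6547 × (-16.8%) = -27.8%.

-27.8%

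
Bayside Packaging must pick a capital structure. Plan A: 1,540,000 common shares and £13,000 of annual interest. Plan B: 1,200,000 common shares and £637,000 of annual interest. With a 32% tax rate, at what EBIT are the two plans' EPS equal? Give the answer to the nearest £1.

£2,839,353

Set EPS_A = EPS_B: (EBIT − £13,000)(1 − 0.32) ÷ 1,540,000 = (EBIT − £637,000)(1 − 0.32) ÷ 1,200,000.
Cancelling (1 − t) and cross-multiplying: 1,200,000·(EBIT − 13,000) = 1,540,000·(EBIT − 637,000).
EBIT × (1,540,000 − 1,200,000) = 637,000 × 1,540,000 − 13,000 × 1,200,000 = 965,380,000,000, so EBIT = 965,380,000,000 ÷ 340,000 = 2,839,352.94.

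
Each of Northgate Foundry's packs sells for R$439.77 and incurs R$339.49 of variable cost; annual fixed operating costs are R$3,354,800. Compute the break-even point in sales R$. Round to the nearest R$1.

R$14,712,210

CM per unit = R$439.77 − R$339.49 = R$100.28; CM ratio = R$100.28 / R$439.77 = 0.2280.
Break-even sales = FC ÷ CM ratio = R$3,354,800 × R$439.77 / R$100.28 = R$14,712,210.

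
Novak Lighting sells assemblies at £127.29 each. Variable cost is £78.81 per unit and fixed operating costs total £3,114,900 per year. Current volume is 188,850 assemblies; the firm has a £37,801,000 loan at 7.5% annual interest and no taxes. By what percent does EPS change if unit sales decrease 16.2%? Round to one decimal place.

-46.3%

At 188,850 units, contribution = 188,850 × £48.48 = £9,155,448.00.
EBIT = £9,155,448.00 − £3,114,900 = £6,040,548.00.
Interest = £2,835,075.00, so EBIT − I = £3,205,473.00.
Degree of combined leverage = contribution ÷ (EBIT − I) = £9,155,448.00 ÷ £3,205,473.00 = 2.8562.
EPS therefore changes by 2.8562 × (-16.2%) = -46.3%.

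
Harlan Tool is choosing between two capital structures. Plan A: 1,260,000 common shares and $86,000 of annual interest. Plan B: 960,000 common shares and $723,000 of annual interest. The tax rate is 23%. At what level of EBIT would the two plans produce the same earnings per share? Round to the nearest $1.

$2,761,400

At indifference, (EBIT − 86,000)(1 − t)/1,260,000 = (EBIT − 723,000)(1 − t)/960,000.
The (1 − t) factor cancels: (EBIT − 86,000) × 960,000 = (EBIT − 723,000) × 1,260,000.
EBIT × (1,260,000 − 960,000) = 723,000 × 1,260,000 − 86,000 × 960,000 = 828,420,000,000, so EBIT = 828,420,000,000 ÷ 300,000 = 2,761,400.00.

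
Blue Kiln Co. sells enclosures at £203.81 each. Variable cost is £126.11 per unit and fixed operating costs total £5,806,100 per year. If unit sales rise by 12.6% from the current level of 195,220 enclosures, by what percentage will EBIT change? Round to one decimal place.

+20.4%

At 195,220 units, contribution = 195,220 × £77.70 = £15,168,594.00.
EBIT = £15,168,594.00 − £5,806,100 = £9,362,494.00.
So DOL = total CM / EBIT = £15,168,594.00 / £9,362,494.00 = 1.6201.
So EBIT moves 1.6201 × (+12.6%) = +20.4%.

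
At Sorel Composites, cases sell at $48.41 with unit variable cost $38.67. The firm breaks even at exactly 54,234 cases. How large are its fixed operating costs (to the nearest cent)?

Unit CM = price − variable cost = $48.41 − $38.67 = $9.74.
Fixed costs = break-even units × CM = 54,234 × $9.74 = $528,239.16.

$528,239.16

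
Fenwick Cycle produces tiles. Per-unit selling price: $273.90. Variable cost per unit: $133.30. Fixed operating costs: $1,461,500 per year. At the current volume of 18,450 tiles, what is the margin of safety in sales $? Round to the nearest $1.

$2,206,337

Unit CM = price − variable cost = $273.90 − $133.30 = $140.60. Break-even units = $1,461,500 ÷ $140.60 = 10,394.74; break-even revenue = 10,394.74 × $273.90 = $2,847,118.42.
Current sales = 18,450 × $273.90 = $5,053,455.00.
Margin of safety = $5,053,455.00 − $2,847,118.42 = $2,206,337.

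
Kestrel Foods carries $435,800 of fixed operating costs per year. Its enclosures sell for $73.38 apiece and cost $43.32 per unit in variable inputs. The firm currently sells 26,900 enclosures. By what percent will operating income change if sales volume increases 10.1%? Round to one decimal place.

At 26,900 units, contribution = 26,900 × $30.06 = $808,614.00.
EBIT = $808,614.00 − $435,800 = $372,814.00.
DOL = contribution ÷ EBIT = $808,614.00 ÷ $372,814.00 = 2.1689.
%ΔEBIT = DOL × %ΔSales = 2.1689 × +10.1% = +21.9%.

+21.9%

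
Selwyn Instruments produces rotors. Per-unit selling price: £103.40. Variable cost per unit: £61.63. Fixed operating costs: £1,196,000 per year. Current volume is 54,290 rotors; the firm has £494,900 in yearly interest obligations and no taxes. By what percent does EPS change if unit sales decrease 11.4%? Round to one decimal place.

-44.8%

Contribution at this volume is 54,290 × £41.77 = £2,267,693.30.
Subtracting fixed costs: EBIT = £2,267,693.30 − £1,196,000 = £1,071,693.30.
Interest = £494,900.00, so EBIT − I = £576,793.30.
DCL = total CM / (EBIT − I) = £2,267,693.30 / £576,793.30 = 3.9316.
EPS therefore changes by 3.9316 × (-11.4%) = -44.8%.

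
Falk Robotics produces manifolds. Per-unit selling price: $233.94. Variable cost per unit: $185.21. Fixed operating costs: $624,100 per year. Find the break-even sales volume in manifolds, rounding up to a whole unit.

Each unit contributes $233.94 − $185.21 = $48.73.
Break-even Q = $624,100 / $48.73 = 12,807.31 → 12,808 manifolds.

12,808 manifolds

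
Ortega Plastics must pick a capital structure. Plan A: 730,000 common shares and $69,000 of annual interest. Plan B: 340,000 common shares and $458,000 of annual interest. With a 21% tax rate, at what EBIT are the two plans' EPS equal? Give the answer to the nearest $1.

$797,128

Set EPS_A = EPS_B: (EBIT − $69,000)(1 − 0.21) ÷ 730,000 = (EBIT − $458,000)(1 − 0.21) ÷ 340,000.
The (1 − t) factor cancels: (EBIT − 69,000) × 340,000 = (EBIT − 458,000) × 730,000.
Solving, EBIT = (458,000·730,000 − 69,000·340,000) / (730,000 − 340,000) = 310,880,000,000 / 390,000 = 797,128.21.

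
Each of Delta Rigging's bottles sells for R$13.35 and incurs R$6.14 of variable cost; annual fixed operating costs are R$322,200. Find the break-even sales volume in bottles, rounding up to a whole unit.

44,688 bottles

Contribution margin per unit = R$13.35 − R$6.14 = R$7.21.
Units to break even: R$322,200 ÷ R$7.21 = 44,687.93, rounded up to 44,688.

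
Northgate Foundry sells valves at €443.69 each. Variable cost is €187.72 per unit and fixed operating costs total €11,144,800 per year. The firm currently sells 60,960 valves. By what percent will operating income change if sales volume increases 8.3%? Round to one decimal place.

Contribution at this volume is 60,960 × €255.97 = €15,603,931.20.
Subtracting fixed costs: EBIT = €15,603,931.20 − €11,144,800 = €4,459,131.20.
DOL = contribution ÷ EBIT = €15,603,931.20 ÷ €4,459,131.20 = 3.4993.
Operating income changes by 3.4993 × +8.3% = +29.0%.

+29.0%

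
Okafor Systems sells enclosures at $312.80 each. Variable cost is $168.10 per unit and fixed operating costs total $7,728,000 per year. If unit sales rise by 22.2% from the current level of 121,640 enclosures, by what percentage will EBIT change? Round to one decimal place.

Total contribution margin = 121,640 × $144.70 = $17,601,308.00.
Subtracting fixed costs: EBIT = $17,601,308.00 − $7,728,000 = $9,873,308.00.
DOL = contribution ÷ EBIT = $17,601,308.00 ÷ $9,873,308.00 = 1.7827.
%ΔEBIT = DOL × %ΔSales = 1.7827 × +22.2% = +39.6%.

+39.6%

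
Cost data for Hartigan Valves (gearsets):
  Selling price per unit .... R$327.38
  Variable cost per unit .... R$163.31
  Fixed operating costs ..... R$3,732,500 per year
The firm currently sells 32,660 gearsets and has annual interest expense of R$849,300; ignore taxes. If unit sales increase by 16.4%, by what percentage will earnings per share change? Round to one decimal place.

+113.1%

At 32,660 units, contribution = 32,660 × R$164.07 = R$5,358,526.20.
Subtracting fixed costs: EBIT = R$5,358,526.20 − R$3,732,500 = R$1,626,026.20.
After interest of R$849,300.00, pre-tax earnings = R$776,726.20.
DCL = total CM / (EBIT − I) = R$5,358,526.20 / R$776,726.20 = 6.8989.
EPS therefore changes by 6.8989 × (+16.4%) = +113.1%.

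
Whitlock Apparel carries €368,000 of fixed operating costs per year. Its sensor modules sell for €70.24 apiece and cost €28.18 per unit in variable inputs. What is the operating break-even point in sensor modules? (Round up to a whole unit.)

Contribution margin per unit = €70.24 − €28.18 = €42.06.
Units to break even: €368,000 ÷ €42.06 = 8,749.41, rounded up to 8,750.

8,750 sensor modules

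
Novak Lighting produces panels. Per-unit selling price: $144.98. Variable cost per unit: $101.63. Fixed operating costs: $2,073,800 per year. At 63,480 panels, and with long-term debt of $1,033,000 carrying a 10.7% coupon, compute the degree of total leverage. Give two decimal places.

At 63,480 units, contribution = 63,480 × $43.35 = $2,751,858.00.
EBIT = $2,751,858.00 − $2,073,800 = $678,058.00. Interest = $110,531.00.
DOL = $2,751,858.00 ÷ $678,058.00 = 4.0584; DFL = $678,058.00 ÷ $567,527.00 = 1.1948.
Combined leverage = 4.0584 × 1.1948 = 4.8490.

4.85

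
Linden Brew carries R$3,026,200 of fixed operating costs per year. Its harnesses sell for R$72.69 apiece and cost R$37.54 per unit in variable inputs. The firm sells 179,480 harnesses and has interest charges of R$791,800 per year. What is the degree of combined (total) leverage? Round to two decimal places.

At 179,480 units, contribution = 179,480 × R$35.15 = R$6,308,722.00.
EBIT = R$6,308,722.00 − R$3,026,200 = R$3,282,522.00. Interest = R$791,800.00.
DOL = R$6,308,722.00 ÷ R$3,282,522.00 = 1.9219; DFL = R$3,282,522.00 ÷ R$2,490,722.00 = 1.3179.
Combined leverage = 1.9219 × 1.3179 = 2.5329.

2.53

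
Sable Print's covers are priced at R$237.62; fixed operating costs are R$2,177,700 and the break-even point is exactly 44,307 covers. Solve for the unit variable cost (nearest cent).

R$188.47

At break-even, FC = Q × (P − VC), so P − VC = R$2,177,700 ÷ 44,307 = R$49.1502.
Hence VC = price − CM = R$237.62 − R$49.1502 = R$188.47.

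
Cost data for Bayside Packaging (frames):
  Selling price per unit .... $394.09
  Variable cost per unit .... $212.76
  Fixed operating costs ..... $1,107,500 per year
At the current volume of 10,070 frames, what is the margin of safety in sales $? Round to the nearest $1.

$1,561,523

Unit CM = price − variable cost = $394.09 − $212.76 = $181.33. Break-even units = $1,107,500 ÷ $181.33 = 6,107.65; break-even revenue = 6,107.65 × $394.09 = $2,406,963.41.
Actual sales revenue = 10,070 × $394.09 = $3,968,486.30.
Margin of safety = $3,968,486.30 − $2,406,963.41 = $1,561,523.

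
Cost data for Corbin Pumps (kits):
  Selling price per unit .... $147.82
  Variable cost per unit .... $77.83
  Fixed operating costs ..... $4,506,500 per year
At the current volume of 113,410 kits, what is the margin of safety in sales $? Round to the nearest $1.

Each unit contributes $147.82 − $77.83 = $69.99. Break-even units = $4,506,500 ÷ $69.99 = 64,387.77; break-even revenue = 64,387.77 × $147.82 = $9,517,800.11.
Current sales = 113,410 × $147.82 = $16,764,266.20.
Margin of safety = $16,764,266.20 − $9,517,800.11 = $7,246,466.

$7,246,466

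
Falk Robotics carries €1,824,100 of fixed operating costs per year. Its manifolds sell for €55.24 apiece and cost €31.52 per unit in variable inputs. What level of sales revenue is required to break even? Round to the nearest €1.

Contribution margin per unit = €55.24 − €31.52 = €23.72, a CM ratio of €23.72 ÷ €55.24 = 0.4294.
Break-even revenue = fixed costs × price ÷ CM = €1,824,100 × €55.24 ÷ €23.72 = €4,248,031.

€4,248,031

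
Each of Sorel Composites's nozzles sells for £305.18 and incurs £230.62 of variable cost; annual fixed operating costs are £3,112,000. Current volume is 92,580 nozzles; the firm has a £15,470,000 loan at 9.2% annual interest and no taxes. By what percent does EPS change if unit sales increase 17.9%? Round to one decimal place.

Total contribution margin = 92,580 × £74.56 = £6,902,764.80.
Operating income = contribution − fixed costs = £6,902,764.80 − £3,112,000 = £3,790,764.80.
After interest of £1,423,240.00, pre-tax earnings = £2,367,524.80.
Degree of combined leverage = contribution ÷ (EBIT − I) = £6,902,764.80 ÷ £2,367,524.80 = 2.9156.
%ΔEPS = DCL × %ΔSales = 2.9156 × +17.9% = +52.2%.

+52.2%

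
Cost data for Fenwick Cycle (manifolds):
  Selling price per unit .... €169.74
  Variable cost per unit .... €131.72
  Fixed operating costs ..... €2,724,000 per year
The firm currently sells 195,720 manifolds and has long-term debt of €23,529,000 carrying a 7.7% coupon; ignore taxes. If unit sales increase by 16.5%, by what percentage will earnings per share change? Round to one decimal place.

+42.3%

Total contribution margin = 195,720 × €38.02 = €7,441,274.40.
Subtracting fixed costs: EBIT = €7,441,274.40 − €2,724,000 = €4,717,274.40.
Interest = €1,811,733.00, so EBIT − I = €2,905,541.40.
DCL = total CM / (EBIT − I) = €7,441,274.40 / €2,905,541.40 = 2.5611.
%ΔEPS = DCL × %ΔSales = 2.5611 × +16.5% = +42.3%.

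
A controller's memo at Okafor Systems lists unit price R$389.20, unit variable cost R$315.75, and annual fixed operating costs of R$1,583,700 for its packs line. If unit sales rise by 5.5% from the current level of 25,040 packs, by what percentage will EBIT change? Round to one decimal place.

At 25,040 units, contribution = 25,040 × R$73.45 = R$1,839,188.00.
EBIT = R$1,839,188.00 − R$1,583,700 = R$255,488.00.
Degree of operating leverage = R$1,839,188.00 / R$255,488.00 = 7.1987.
So EBIT moves 7.1987 × (+5.5%) = +39.6%.

+39.6%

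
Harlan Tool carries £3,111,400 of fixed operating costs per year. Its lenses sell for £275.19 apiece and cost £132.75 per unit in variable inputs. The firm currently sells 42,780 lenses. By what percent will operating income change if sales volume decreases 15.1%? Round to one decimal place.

At 42,780 units, contribution = 42,780 × £142.44 = £6,093,583.20.
Operating income = contribution − fixed costs = £6,093,583.20 − £3,111,400 = £2,982,183.20.
So DOL = total CM / EBIT = £6,093,583.20 / £2,982,183.20 = 2.0433.
Operating income changes by 2.0433 × -15.1% = -30.9%.

-30.9%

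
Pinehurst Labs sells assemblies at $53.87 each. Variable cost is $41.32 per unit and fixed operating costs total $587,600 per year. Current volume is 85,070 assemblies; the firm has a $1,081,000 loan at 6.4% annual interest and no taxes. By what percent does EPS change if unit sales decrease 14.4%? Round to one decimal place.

At 85,070 units, contribution = 85,070 × $12.55 = $1,067,628.50.
EBIT = $1,067,628.50 − $587,600 = $480,028.50.
Interest = $69,184.00, so EBIT − I = $410,844.50.
DCL = total CM / (EBIT − I) = $1,067,628.50 / $410,844.50 = 2.5986.
%ΔEPS = DCL × %ΔSales = 2.5986 × -14.4% = -37.4%.

-37.4%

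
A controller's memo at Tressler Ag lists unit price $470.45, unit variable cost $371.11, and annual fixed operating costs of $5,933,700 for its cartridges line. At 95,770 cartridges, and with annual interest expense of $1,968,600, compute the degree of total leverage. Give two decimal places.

5.90

Total contribution margin = 95,770 × $99.34 = $9,513,791.80.
Subtracting fixed costs: EBIT = $9,513,791.80 − $5,933,700 = $3,580,091.80. Interest = $1,968,600.00.
DOL = $9,513,791.80 ÷ $3,580,091.80 = 2.6574; DFL = $3,580,091.80 ÷ $1,611,491.80 = 2.2216.
DCL = DOL × DFL = 2.6574 × 2.2216 = 5.9037.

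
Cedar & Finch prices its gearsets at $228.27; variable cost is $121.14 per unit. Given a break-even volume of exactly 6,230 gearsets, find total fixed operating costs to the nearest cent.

$667,419.90

Contribution margin per unit = $228.27 − $121.14 = $107.13.
Since BE = FC / CM, FC = 6,230 × $107.13 = $667,419.90.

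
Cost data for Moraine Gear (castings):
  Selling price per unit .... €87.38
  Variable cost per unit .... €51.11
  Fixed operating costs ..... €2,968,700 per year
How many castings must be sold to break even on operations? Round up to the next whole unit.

81,851 castings

Unit CM = price − variable cost = €87.38 − €51.11 = €36.27.
Break-even Q = €2,968,700 / €36.27 = 81,850.01 → 81,851 castings.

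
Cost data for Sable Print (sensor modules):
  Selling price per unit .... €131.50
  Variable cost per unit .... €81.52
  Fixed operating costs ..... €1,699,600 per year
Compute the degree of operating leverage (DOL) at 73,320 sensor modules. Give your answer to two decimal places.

At 73,320 units, contribution = 73,320 × €49.98 = €3,664,533.60.
Subtracting fixed costs: EBIT = €3,664,533.60 − €1,699,600 = €1,964,933.60.
DOL = contribution ÷ EBIT = €3,664,533.60 ÷ €1,964,933.60 = 1.8650.

1.86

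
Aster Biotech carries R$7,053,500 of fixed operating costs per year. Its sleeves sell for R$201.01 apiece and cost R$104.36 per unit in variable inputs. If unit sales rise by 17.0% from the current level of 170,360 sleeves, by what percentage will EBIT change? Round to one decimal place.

At 170,360 units, contribution = 170,360 × R$96.65 = R$16,465,294.00.
Subtracting fixed costs: EBIT = R$16,465,294.00 − R$7,053,500 = R$9,411,794.00.
DOL = contribution ÷ EBIT = R$16,465,294.00 ÷ R$9,411,794.00 = 1.7494.
%ΔEBIT = DOL × %ΔSales = 1.7494 × +17.0% = +29.7%.

+29.7%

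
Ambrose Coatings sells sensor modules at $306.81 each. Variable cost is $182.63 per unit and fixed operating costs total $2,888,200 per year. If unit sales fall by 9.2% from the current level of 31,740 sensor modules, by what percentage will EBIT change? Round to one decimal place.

-34.4%

At 31,740 units, contribution = 31,740 × $124.18 = $3,941,473.20.
EBIT = $3,941,473.20 − $2,888,200 = $1,053,273.20.
So DOL = total CM / EBIT = $3,941,473.20 / $1,053,273.20 = 3.7421.
Operating income changes by 3.7421 × -9.2% = -34.4%.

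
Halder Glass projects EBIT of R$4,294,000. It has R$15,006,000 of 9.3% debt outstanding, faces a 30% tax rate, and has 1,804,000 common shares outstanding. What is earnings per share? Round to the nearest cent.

R$1.12

Pre-tax income = R$4,294,000 − R$1,395,558.00 = R$2,898,442.00.
Net income = R$2,898,442.00 × (1 − 0.30) = R$2,028,909.40.
Per share: R$2,028,909.40 / 1,804,000 shares = R$1.12.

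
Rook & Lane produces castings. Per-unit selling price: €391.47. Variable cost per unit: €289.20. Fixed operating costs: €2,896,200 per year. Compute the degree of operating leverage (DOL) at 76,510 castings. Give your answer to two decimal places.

1.59

Contribution at this volume is 76,510 × €102.27 = €7,824,677.70.
Subtracting fixed costs: EBIT = €7,824,677.70 − €2,896,200 = €4,928,477.70.
So DOL = total CM / EBIT = €7,824,677.70 / €4,928,477.70 = 1.5876.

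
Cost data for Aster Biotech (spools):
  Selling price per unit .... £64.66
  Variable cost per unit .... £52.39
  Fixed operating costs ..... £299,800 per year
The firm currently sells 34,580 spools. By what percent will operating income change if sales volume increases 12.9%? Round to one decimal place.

Total contribution margin = 34,580 × £12.27 = £424,296.60.
EBIT = £424,296.60 − £299,800 = £124,496.60.
DOL = contribution ÷ EBIT = £424,296.60 ÷ £124,496.60 = 3.4081.
So EBIT moves 3.4081 × (+12.9%) = +44.0%.

+44.0%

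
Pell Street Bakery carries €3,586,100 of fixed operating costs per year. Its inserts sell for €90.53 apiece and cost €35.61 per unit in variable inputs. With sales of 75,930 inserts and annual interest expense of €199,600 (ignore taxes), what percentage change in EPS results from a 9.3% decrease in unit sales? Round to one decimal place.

-100.9%

At 75,930 units, contribution = 75,930 × €54.92 = €4,170,075.60.
EBIT = €4,170,075.60 − €3,586,100 = €583,975.60.
Interest = €199,600.00, so EBIT − I = €384,375.60.
Degree of combined leverage = contribution ÷ (EBIT − I) = €4,170,075.60 ÷ €384,375.60 = 10.8490.
%ΔEPS = DCL × %ΔSales = 10.8490 × -9.3% = -100.9%.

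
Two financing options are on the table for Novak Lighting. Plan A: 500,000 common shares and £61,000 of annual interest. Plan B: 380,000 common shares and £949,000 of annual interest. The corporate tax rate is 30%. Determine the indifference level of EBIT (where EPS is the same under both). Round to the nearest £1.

£3,761,000

Set EPS_A = EPS_B: (EBIT − £61,000)(1 − 0.30) ÷ 500,000 = (EBIT − £949,000)(1 − 0.30) ÷ 380,000.
Cancelling (1 − t) and cross-multiplying: 380,000·(EBIT − 61,000) = 500,000·(EBIT − 949,000).
Solving, EBIT = (949,000·500,000 − 61,000·380,000) / (500,000 − 380,000) = 451,320,000,000 / 120,000 = 3,761,000.00.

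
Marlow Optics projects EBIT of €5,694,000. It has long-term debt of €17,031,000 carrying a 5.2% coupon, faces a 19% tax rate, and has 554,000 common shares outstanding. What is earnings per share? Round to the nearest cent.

€7.03

Pre-tax income = €5,694,000 − €885,612.00 = €4,808,388.00.
Net income = €4,808,388.00 × (1 − 0.19) = €3,894,794.28.
EPS = €3,894,794.28 ÷ 554,000 = €7.03.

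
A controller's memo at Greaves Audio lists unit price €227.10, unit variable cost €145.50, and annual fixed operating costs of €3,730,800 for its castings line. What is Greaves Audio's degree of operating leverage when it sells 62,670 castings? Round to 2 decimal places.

3.70

Contribution at this volume is 62,670 × €81.60 = €5,113,872.00.
EBIT = €5,113,872.00 − €3,730,800 = €1,383,072.00.
Degree of operating leverage = €5,113,872.00 / €1,383,072.00 = 3.6975.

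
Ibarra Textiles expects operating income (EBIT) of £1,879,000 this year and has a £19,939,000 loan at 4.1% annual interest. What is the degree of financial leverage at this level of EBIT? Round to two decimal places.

Annual interest charges come to £817,499.00.
DFL = EBIT ÷ (EBIT − I) = £1,879,000 ÷ (£1,879,000 − £817,499.00) = £1,879,000 ÷ £1,061,501.00 = 1.7701.

1.77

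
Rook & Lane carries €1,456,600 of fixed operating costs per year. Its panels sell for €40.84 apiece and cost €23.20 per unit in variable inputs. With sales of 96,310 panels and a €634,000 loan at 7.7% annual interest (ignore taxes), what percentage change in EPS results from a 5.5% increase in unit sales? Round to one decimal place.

At 96,310 units, contribution = 96,310 × €17.64 = €1,698,908.40.
Subtracting fixed costs: EBIT = €1,698,908.40 − €1,456,600 = €242,308.40.
After interest of €48,818.00, pre-tax earnings = €193,490.40.
Degree of combined leverage = contribution ÷ (EBIT − I) = €1,698,908.40 ÷ €193,490.40 = 8.7803.
EPS therefore changes by 8.7803 × (+5.5%) = +48.3%.

+48.3%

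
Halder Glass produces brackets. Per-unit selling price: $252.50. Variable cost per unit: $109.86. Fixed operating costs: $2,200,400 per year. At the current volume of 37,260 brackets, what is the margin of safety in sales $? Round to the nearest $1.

$5,513,022

Unit CM = price − variable cost = $252.50 − $109.86 = $142.64. Break-even units = $2,200,400 ÷ $142.64 = 15,426.25; break-even revenue = 15,426.25 × $252.50 = $3,895,127.59.
Current sales = 37,260 × $252.50 = $9,408,150.00.
Margin of safety = $9,408,150.00 − $3,895,127.59 = $5,513,022.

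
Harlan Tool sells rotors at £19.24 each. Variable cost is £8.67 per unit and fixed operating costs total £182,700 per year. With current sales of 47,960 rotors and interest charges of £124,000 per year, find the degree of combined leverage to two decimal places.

2.53

Contribution at this volume is 47,960 × £10.57 = £506,937.20.
Operating income = contribution − fixed costs = £506,937.20 − £182,700 = £324,237.20. Interest = £124,000.00, so EBIT − I = £200,237.20.
DCL = contribution ÷ (EBIT − I) = £506,937.20 ÷ £200,237.20 = 2.5317.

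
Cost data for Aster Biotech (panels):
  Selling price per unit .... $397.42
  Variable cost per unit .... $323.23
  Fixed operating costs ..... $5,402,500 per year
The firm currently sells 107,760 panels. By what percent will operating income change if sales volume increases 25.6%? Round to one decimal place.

+79.0%

Contribution at this volume is 107,760 × $74.19 = $7,994,714.40.
Subtracting fixed costs: EBIT = $7,994,714.40 − $5,402,500 = $2,592,214.40.
DOL = contribution ÷ EBIT = $7,994,714.40 ÷ $2,592,214.40 = 3.0841.
So EBIT moves 3.0841 × (+25.6%) = +79.0%.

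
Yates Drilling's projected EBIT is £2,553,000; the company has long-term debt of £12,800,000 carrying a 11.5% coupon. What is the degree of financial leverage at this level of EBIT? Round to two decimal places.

2.36

Interest = £1,472,000.00.
Degree of financial leverage = EBIT / (EBIT − interest) = £2,553,000 / £1,081,000.00 = 2.3617.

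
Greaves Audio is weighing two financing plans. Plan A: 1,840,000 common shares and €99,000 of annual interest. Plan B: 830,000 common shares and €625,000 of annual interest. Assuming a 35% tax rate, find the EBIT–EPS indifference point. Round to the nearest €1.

At indifference, (EBIT − 99,000)(1 − t)/1,840,000 = (EBIT − 625,000)(1 − t)/830,000.
Cancelling (1 − t) and cross-multiplying: 830,000·(EBIT − 99,000) = 1,840,000·(EBIT − 625,000).
EBIT × (1,840,000 − 830,000) = 625,000 × 1,840,000 − 99,000 × 830,000 = 1,067,830,000,000, so EBIT = 1,067,830,000,000 ÷ 1,010,000 = 1,057,257.43.

€1,057,257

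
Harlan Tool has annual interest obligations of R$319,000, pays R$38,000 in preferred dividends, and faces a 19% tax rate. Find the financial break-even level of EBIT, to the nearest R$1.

Preferred dividends are paid after tax, so their pre-tax equivalent is R$38,000 ÷ (1 − 0.19) = R$46,913.58.
EPS = 0 when EBIT covers interest plus the pre-tax preferred burden: R$319,000 + R$46,913.58 = R$365,913.58.

R$365,914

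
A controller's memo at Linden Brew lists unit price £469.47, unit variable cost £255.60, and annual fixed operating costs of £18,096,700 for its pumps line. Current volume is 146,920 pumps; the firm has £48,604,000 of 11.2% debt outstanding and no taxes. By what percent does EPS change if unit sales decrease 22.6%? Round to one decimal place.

Total contribution margin = 146,920 × £213.87 = £31,421,780.40.
Subtracting fixed costs: EBIT = £31,421,780.40 − £18,096,700 = £13,325,080.40.
Interest = £5,443,648.00, so EBIT − I = £7,881,432.40.
DCL = total CM / (EBIT − I) = £31,421,780.40 / £7,881,432.40 = 3.9868.
EPS therefore changes by 3.9868 × (-22.6%) = -90.1%.

-90.1%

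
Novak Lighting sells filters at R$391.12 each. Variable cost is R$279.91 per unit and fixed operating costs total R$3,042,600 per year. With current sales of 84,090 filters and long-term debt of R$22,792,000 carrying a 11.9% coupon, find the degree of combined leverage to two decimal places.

At 84,090 units, contribution = 84,090 × R$111.21 = R$9,351,648.90.
Subtracting fixed costs: EBIT = R$9,351,648.90 − R$3,042,600 = R$6,309,048.90. Interest = R$2,712,248.00.
DOL = R$9,351,648.90 ÷ R$6,309,048.90 = 1.4823; DFL = R$6,309,048.90 ÷ R$3,596,800.90 = 1.7541.
Combined leverage = 1.4823 × 1.7541 = 2.6001.

2.60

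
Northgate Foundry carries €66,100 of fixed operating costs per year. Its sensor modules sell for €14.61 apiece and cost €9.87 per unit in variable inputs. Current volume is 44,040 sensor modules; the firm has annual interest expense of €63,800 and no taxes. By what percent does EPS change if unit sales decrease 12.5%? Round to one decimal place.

At 44,040 units, contribution = 44,040 × €4.74 = €208,749.60.
Operating income = contribution − fixed costs = €208,749.60 − €66,100 = €142,649.60.
Interest = €63,800.00, so EBIT − I = €78,849.60.
DCL = total CM / (EBIT − I) = €208,749.60 / €78,849.60 = 2.6474.
EPS therefore changes by 2.6474 × (-12.5%) = -33.1%.

-33.1%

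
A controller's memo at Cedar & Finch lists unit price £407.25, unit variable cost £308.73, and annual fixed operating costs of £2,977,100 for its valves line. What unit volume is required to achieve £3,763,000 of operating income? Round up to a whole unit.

Unit CM = price − variable cost = £407.25 − £308.73 = £98.52.
Need Q such that Q × £98.52 − £2,977,100 = £3,763,000, i.e. Q = £6,740,100 / £98.52 = 68,413.52 → 68,414.

68,414 valves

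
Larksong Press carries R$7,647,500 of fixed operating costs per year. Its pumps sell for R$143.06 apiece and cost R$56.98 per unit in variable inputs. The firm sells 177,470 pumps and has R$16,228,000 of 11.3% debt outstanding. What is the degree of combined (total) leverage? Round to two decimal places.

At 177,470 units, contribution = 177,470 × R$86.08 = R$15,276,617.60.
Subtracting fixed costs: EBIT = R$15,276,617.60 − R$7,647,500 = R$7,629,117.60. Interest = R$1,833,764.00, so EBIT − I = R$5,795,353.60.
Degree of total leverage = total CM / (EBIT − interest) = R$15,276,617.60 / R$5,795,353.60 = 2.6360.

2.64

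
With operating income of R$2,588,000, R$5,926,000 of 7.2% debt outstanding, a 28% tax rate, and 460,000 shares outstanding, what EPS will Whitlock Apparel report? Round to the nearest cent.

Pre-tax income = R$2,588,000 − R$426,672.00 = R$2,161,328.00.
After tax at 28%: net income = R$2,161,328.00 × 0.72 = R$1,556,156.16.
EPS = R$1,556,156.16 ÷ 460,000 = R$3.38.

R$3.38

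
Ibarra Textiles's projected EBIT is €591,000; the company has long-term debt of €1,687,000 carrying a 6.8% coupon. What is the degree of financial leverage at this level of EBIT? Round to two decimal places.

1.24

Interest = €114,716.00.
DFL = EBIT ÷ (EBIT − I) = €591,000 ÷ (€591,000 − €114,716.00) = €591,000 ÷ €476,284.00 = 1.2409.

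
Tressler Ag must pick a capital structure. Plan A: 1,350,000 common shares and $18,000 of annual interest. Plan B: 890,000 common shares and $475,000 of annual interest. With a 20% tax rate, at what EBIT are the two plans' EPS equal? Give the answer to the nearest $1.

$1,359,196

Set EPS_A = EPS_B: (EBIT − $18,000)(1 − 0.20) ÷ 1,350,000 = (EBIT − $475,000)(1 − 0.20) ÷ 890,000.
Cancelling (1 − t) and cross-multiplying: 890,000·(EBIT − 18,000) = 1,350,000·(EBIT − 475,000).
Solving, EBIT = (475,000·1,350,000 − 18,000·890,000) / (1,350,000 − 890,000) = 625,230,000,000 / 460,000 = 1,359,195.65.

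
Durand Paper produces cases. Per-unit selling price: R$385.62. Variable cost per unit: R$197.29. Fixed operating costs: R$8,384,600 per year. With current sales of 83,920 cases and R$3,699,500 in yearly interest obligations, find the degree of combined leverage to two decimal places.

4.25

Contribution at this volume is 83,920 × R$188.33 = R$15,804,653.60.
Subtracting fixed costs: EBIT = R$15,804,653.60 − R$8,384,600 = R$7,420,053.60. Interest = R$3,699,500.00, so EBIT − I = R$3,720,553.60.
Degree of total leverage = total CM / (EBIT − interest) = R$15,804,653.60 / R$3,720,553.60 = 4.2479.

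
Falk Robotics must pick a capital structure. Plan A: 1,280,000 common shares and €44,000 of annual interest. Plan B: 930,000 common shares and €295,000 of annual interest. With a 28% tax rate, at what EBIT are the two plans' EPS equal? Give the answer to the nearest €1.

€961,943

At indifference, (EBIT − 44,000)(1 − t)/1,280,000 = (EBIT − 295,000)(1 − t)/930,000.
Cancelling (1 − t) and cross-multiplying: 930,000·(EBIT − 44,000) = 1,280,000·(EBIT − 295,000).
EBIT × (1,280,000 − 930,000) = 295,000 × 1,280,000 − 44,000 × 930,000 = 336,680,000,000, so EBIT = 336,680,000,000 ÷ 350,000 = 961,942.86.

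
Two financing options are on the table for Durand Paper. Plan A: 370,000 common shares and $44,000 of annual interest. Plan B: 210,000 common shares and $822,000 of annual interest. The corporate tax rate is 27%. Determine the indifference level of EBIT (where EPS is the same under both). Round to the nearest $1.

At indifference, (EBIT − 44,000)(1 − t)/370,000 = (EBIT − 822,000)(1 − t)/210,000.
The (1 − t) factor cancels: (EBIT − 44,000) × 210,000 = (EBIT − 822,000) × 370,000.
EBIT × (370,000 − 210,000) = 822,000 × 370,000 − 44,000 × 210,000 = 294,900,000,000, so EBIT = 294,900,000,000 ÷ 160,000 = 1,843,125.00.

$1,843,125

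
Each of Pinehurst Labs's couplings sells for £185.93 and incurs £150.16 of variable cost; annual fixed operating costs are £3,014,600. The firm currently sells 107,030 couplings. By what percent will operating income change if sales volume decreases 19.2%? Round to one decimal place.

Contribution at this volume is 107,030 × £35.77 = £3,828,463.10.
Operating income = contribution − fixed costs = £3,828,463.10 − £3,014,600 = £813,863.10.
DOL = contribution ÷ EBIT = £3,828,463.10 ÷ £813,863.10 = 4.7041.
So EBIT moves 4.7041 × (-19.2%) = -90.3%.

-90.3%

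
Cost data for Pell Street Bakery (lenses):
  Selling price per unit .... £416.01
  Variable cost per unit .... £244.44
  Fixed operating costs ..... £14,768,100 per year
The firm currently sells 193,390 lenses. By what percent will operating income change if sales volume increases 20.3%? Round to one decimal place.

Contribution at this volume is 193,390 × £171.57 = £33,179,922.30.
EBIT = £33,179,922.30 − £14,768,100 = £18,411,822.30.
Degree of operating leverage = £33,179,922.30 / £18,411,822.30 = 1.8021.
%ΔEBIT = DOL × %ΔSales = 1.8021 × +20.3% = +36.6%.

+36.6%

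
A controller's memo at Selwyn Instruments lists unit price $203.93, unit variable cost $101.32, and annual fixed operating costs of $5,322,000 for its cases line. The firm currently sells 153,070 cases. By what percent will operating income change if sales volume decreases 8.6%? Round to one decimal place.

-13.0%

At 153,070 units, contribution = 153,070 × $102.61 = $15,706,512.70.
EBIT = $15,706,512.70 − $5,322,000 = $10,384,512.70.
Degree of operating leverage = $15,706,512.70 / $10,384,512.70 = 1.5125.
%ΔEBIT = DOL × %ΔSales = 1.5125 × -8.6% = -13.0%.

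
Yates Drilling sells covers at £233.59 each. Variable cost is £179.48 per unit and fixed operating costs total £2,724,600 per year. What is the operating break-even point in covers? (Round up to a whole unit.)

50,353 covers

Each unit contributes £233.59 − £179.48 = £54.11.
Units to break even: £2,724,600 ÷ £54.11 = 50,352.98, rounded up to 50,353.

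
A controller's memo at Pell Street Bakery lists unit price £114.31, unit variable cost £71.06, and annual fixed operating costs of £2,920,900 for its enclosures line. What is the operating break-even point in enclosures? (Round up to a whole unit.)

67,536 enclosures

Contribution margin per unit = £114.31 − £71.06 = £43.25.
Units to break even: £2,920,900 ÷ £43.25 = 67,535.26, rounded up to 67,536.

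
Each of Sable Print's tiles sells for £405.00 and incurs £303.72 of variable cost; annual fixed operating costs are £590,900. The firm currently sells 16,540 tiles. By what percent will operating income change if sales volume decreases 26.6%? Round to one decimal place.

Total contribution margin = 16,540 × £101.28 = £1,675,171.20.
Operating income = contribution − fixed costs = £1,675,171.20 − £590,900 = £1,084,271.20.
Degree of operating leverage = £1,675,171.20 / £1,084,271.20 = 1.5450.
%ΔEBIT = DOL × %ΔSales = 1.5450 × -26.6% = -41.1%.

-41.1%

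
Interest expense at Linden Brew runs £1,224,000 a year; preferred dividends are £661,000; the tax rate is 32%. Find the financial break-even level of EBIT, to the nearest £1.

£2,196,059

Preferred dividends are paid after tax, so their pre-tax equivalent is £661,000 ÷ (1 − 0.32) = £972,058.82.
EPS = 0 when EBIT covers interest plus the pre-tax preferred burden: £1,224,000 + £972,058.82 = £2,196,058.82.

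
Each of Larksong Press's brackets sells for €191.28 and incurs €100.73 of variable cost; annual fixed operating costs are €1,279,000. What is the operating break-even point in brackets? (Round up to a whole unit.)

14,125 brackets

Contribution margin per unit = €191.28 − €100.73 = €90.55.
Break-even volume = fixed costs ÷ CM per unit = €1,279,000 ÷ €90.55 = 14,124.79, so 14,125 brackets.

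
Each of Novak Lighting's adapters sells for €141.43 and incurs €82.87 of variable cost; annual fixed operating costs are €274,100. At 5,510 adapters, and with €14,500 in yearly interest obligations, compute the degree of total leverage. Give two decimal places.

9.47

At 5,510 units, contribution = 5,510 × €58.56 = €322,665.60.
Subtracting fixed costs: EBIT = €322,665.60 − €274,100 = €48,565.60. Interest = €14,500.00, so EBIT − I = €34,065.60.
DCL = contribution ÷ (EBIT − I) = €322,665.60 ÷ €34,065.60 = 9.4719.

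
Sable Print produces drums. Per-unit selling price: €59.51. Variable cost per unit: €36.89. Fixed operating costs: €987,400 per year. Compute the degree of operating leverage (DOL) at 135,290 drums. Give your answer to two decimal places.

Total contribution margin = 135,290 × €22.62 = €3,060,259.80.
Subtracting fixed costs: EBIT = €3,060,259.80 − €987,400 = €2,072,859.80.
So DOL = total CM / EBIT = €3,060,259.80 / €2,072,859.80 = 1.4763.

1.48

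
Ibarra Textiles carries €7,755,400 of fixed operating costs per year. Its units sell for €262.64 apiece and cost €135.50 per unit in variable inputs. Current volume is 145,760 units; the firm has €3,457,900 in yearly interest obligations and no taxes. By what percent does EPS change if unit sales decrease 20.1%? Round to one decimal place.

At 145,760 units, contribution = 145,760 × €127.14 = €18,531,926.40.
Operating income = contribution − fixed costs = €18,531,926.40 − €7,755,400 = €10,776,526.40.
Interest = €3,457,900.00, so EBIT − I = €7,318,626.40.
DCL = total CM / (EBIT − I) = €18,531,926.40 / €7,318,626.40 = 2.5322.
EPS therefore changes by 2.5322 × (-20.1%) = -50.9%.

-50.9%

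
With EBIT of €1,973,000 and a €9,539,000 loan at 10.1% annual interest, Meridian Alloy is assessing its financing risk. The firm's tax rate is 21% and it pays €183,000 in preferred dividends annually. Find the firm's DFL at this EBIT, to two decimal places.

Interest = €963,439.00.
Preferred dividends grossed up pre-tax: €183,000 / (1 − 0.21) = €231,645.57.
DFL = EBIT ÷ [EBIT − I − D_p/(1−t)] = €1,973,000 ÷ [€1,973,000 − €963,439.00 − €231,645.57] = €1,973,000 ÷ €777,915.43 = 2.5363.

2.54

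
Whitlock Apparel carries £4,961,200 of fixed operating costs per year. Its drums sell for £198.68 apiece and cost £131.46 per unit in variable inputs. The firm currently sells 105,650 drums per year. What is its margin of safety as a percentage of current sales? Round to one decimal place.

30.1%

Unit CM = price − variable cost = £198.68 − £131.46 = £67.22. Break-even units = £4,961,200 ÷ £67.22 = 73,805.42; break-even revenue = 73,805.42 × £198.68 = £14,663,659.86.
Current sales = 105,650 × £198.68 = £20,990,542.00.
Margin of safety = (£20,990,542.00 − £14,663,659.86) ÷ £20,990,542.00 = 30.1%.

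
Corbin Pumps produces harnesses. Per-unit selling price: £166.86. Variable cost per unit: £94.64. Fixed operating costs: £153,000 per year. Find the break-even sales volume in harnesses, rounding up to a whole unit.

2,119 harnesses

Unit CM = price − variable cost = £166.86 − £94.64 = £72.22.
Break-even Q = £153,000 / £72.22 = 2,118.53 → 2,119 harnesses.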